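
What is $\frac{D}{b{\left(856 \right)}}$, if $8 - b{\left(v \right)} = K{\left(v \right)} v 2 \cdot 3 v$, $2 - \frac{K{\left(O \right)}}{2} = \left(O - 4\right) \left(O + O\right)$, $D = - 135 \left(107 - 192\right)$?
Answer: $\frac{11475}{12825418197512} \approx 8.9471 \cdot 10^{-10}$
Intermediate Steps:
$D = 11475$ ($D = \left(-135\right) \left(-85\right) = 11475$)
$K{\left(O \right)} = 4 - 4 O \left(-4 + O\right)$ ($K{\left(O \right)} = 4 - 2 \left(O - 4\right) \left(O + O\right) = 4 - 2 \left(-4 + O\right) 2 O = 4 - 2 \cdot 2 O \left(-4 + O\right) = 4 - 4 O \left(-4 + O\right)$)
$b{\left(v \right)} = 8 - 6 v^{2} \left(4 - 4 v^{2} + 16 v\right)$ ($b{\left(v \right)} = 8 - \left(4 - 4 v^{2} + 16 v\right) v 2 \cdot 3 v = 8 - \left(4 - 4 v^{2} + 16 v\right) 2 v 3 v = 8 - \left(4 - 4 v^{2} + 16 v\right) 6 v v = 8 - 6 v \left(4 - 4 v^{2} + 16 v\right) v = 8 - 6 v^{2} \left(4 - 4 v^{2} + 16 v\right)$)
$\frac{D}{b{\left(856 \right)}} = \frac{11475}{8 + 24 \cdot 856^{2} \left(-1 + 856^{2} - 3424\right)} = \frac{11475}{8 + 24 \cdot 732736 \left(-1 + 732736 - 3424\right)} = \frac{11475}{8 + 24 \cdot 732736 \cdot 729311} = \frac{11475}{8 + 12825418197504} = \frac{11475}{12825418197512}$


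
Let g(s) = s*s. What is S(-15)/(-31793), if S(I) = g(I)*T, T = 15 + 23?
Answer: -8550/31793 ≈ -0.26893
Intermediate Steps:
T = 38
g(s) = s²
S(I) = 38*I² (S(I) = I²*38 = 38*I²)
S(-15)/(-31793) = (38*(-15)²)/(-31793) = (38*225)*(-1/31793) = 8550*(-1/31793) = -8550/31793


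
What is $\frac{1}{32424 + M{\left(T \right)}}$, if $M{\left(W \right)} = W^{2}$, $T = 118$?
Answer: $\frac{1}{46348} \approx 2.1576 \cdot 10^{-5}$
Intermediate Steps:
$\frac{1}{32424 + M{\left(T \right)}} = \frac{1}{32424 + 118^{2}} = \frac{1}{32424 + 13924} = \frac{1}{46348}$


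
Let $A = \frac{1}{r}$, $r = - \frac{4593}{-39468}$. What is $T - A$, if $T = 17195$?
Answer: $\frac{26312389}{1531} \approx 17186.0$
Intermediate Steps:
$r = \frac{1531}{13156}$ ($r = \left(-4593\right) \left(- \frac{1}{39468}\right) = \frac{1531}{13156} \approx 0.11637$)
$A = \frac{13156}{1531}$ ($A = \frac{1}{\frac{1531}{13156}} = \frac{13156}{1531} \approx 8.5931$)
$T - A = 17195 - \frac{13156}{1531} = \frac{26312389}{1531}$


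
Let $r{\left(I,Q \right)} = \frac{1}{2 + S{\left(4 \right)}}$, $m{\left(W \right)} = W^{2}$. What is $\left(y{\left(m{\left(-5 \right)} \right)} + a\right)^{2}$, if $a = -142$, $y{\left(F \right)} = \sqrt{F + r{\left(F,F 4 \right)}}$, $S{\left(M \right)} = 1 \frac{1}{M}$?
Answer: $\frac{\left(426 - \sqrt{229}\right)^{2}}{9} \approx 18757.0$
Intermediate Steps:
$S{\left(M \right)} = \frac{1}{M}$
$r{\left(I,Q \right)} = \frac{4}{9}$ ($r{\left(I,Q \right)} = \frac{1}{2 + \frac{1}{4}} = \frac{1}{\frac{9}{4}} = \frac{4}{9}$)
$y{\left(F \right)} = \sqrt{\frac{4}{9} + F}$ ($y{\left(F \right)} = \sqrt{F + \frac{4}{9}} = \sqrt{\frac{4}{9} + F}$)
$\left(y{\left(m{\left(-5 \right)} \right)} + a\right)^{2} = \left(\frac{\sqrt{4 + 9 \left(-5\right)^{2}}}{3} - 142\right)^{2} = \left(\frac{\sqrt{4 + 9 \cdot 25}}{3} - 142\right)^{2} = \left(\frac{\sqrt{4 + 225}}{3} - 142\right)^{2} = \left(\frac{\sqrt{229}}{3} - 142\right)^{2} = \left(-142 + \frac{\sqrt{229}}{3}\right)^{2}$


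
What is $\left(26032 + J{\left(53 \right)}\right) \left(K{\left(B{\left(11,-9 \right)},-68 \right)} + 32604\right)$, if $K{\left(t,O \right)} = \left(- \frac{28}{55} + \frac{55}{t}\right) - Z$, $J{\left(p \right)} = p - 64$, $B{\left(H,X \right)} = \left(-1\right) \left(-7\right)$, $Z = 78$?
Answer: $\frac{325921846119}{385} \approx 8.4655 \cdot 10^{8}$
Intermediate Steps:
$B{\left(H,X \right)} = 7$
$J{\left(p \right)} = -64 + p$ ($J{\left(p \right)} = p - 64 = -64 + p$)
$K{\left(t,O \right)} = - \frac{4318}{55} + \frac{55}{t}$ ($K{\left(t,O \right)} = \left(- \frac{28}{55} + \frac{55}{t}\right) - 78 = - \frac{4318}{55} + \frac{55}{t}$)
$\left(26032 + J{\left(53 \right)}\right) \left(K{\left(B{\left(11,-9 \right)},-68 \right)} + 32604\right) = \left(26032 + \left(-64 + 53\right)\right) \left(\left(- \frac{4318}{55} + \frac{55}{7}\right) + 32604\right) = \left(26032 - 11\right) \left(\left(- \frac{4318}{55} + 55 \cdot \frac{1}{7}\right) + 32604\right) = 26021 \left(\left(- \frac{4318}{55} + \frac{55}{7}\right) + 32604\right) = 26021 \left(- \frac{27201}{385} + 32604\right) = 26021 \cdot \frac{12525339}{385} = \frac{325921846119}{385}$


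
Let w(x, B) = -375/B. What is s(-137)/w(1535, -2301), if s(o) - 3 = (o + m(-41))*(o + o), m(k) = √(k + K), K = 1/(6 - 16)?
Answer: 28793947/125 - 105079*I*√4110/625 ≈ 2.3035e+5 - 10778.0*I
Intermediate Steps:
K = -⅒ (K = 1/(-10) = -⅒ ≈ -0.10000)
m(k) = √(-⅒ + k) (m(k) = √(k - ⅒) = √(-⅒ + k))
s(o) = 3 + 2*o*(o + I*√4110/10) (s(o) = 3 + (o + √(-10 + 100*(-41))/10)*(o + o) = 3 + (o + √(-10 - 4100)/10)*(2*o) = 3 + (o + √(-4110)/10)*(2*o) = 3 + (o + (I*√4110)/10)*(2*o) = 3 + (o + I*√4110/10)*(2*o) = 3 + 2*o*(o + I*√4110/10))
s(-137)/w(1535, -2301) = (3 + 2*(-137)² + (⅕)*I*(-137)*√4110)/((-375/(-2301))) = (3 + 2*18769 - 137*I*√4110/5)/((-375*(-1/2301))) = (3 + 37538 - 137*I*√4110/5)/(125/767) = (37541 - 137*I*√4110/5)*(767/125) = 28793947/125 - 105079*I*√4110/625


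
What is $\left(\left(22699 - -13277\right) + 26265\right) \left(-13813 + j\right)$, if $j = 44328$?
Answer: $1899284115$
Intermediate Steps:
$\left(\left(22699 - -13277\right) + 26265\right) \left(-13813 + j\right) = \left(\left(22699 - -13277\right) + 26265\right) \left(-13813 + 44328\right) = \left(\left(22699 + 13277\right) + 26265\right) 30515 = \left(35976 + 26265\right) 30515 = 62241 \cdot 30515 = 1899284115$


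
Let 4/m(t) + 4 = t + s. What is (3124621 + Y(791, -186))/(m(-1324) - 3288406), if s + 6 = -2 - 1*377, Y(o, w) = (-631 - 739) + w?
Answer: -5349810345/5633039482 ≈ -0.94972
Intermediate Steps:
Y(o, w) = -1370 + w
s = -385 (s = -6 + (-2 - 1*377) = -6 + (-2 - 377) = -6 - 379 = -385)
m(t) = 4/(-389 + t) (m(t) = 4/(-4 + (t - 385)) = 4/(-4 + (-385 + t)) = 4/(-389 + t))
(3124621 + Y(791, -186))/(m(-1324) - 3288406) = (3124621 + (-1370 - 186))/(4/(-389 - 1324) - 3288406) = (3124621 - 1556)/(4/(-1713) - 3288406) = 3123065/(4*(-1/1713) - 3288406) = 3123065/(-4/1713 - 3288406) = 3123065/(-5633039482/1713) = 3123065*(-1713/5633039482) = -5349810345/5633039482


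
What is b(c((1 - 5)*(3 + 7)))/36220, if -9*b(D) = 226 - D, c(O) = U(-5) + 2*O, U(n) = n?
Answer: -311/325980 ≈ -0.00095405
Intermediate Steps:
c(O) = -5 + 2*O
b(D) = -226/9 + D/9 (b(D) = -(226 - D)/9 = -226/9 + D/9)
b(c((1 - 5)*(3 + 7)))/36220 = (-226/9 + (-5 + 2*((1 - 5)*(3 + 7)))/9)/36220 = (-226/9 + (-5 + 2*(-4*10))/9)*(1/36220) = (-226/9 + (-5 + 2*(-40))/9)*(1/36220) = (-226/9 + (-5 - 80)/9)*(1/36220) = (-226/9 + (⅑)*(-85))*(1/36220) = (-226/9 - 85/9)*(1/36220) = -311/9*1/36220 = -311/325980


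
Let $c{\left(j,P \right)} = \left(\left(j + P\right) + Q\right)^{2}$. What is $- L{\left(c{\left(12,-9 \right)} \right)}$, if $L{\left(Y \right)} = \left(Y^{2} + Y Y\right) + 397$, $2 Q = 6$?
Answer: $-2989$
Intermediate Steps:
$Q = 3$ ($Q = \frac{1}{2} \cdot 6 = 3$)
$c{\left(j,P \right)} = \left(3 + P + j\right)^{2}$ ($c{\left(j,P \right)} = \left(\left(j + P\right) + 3\right)^{2} = \left(\left(P + j\right) + 3\right)^{2} = \left(3 + P + j\right)^{2}$)
$L{\left(Y \right)} = 397 + 2 Y^{2}$ ($L{\left(Y \right)} = \left(Y^{2} + Y^{2}\right) + 397 = 2 Y^{2} + 397 = 397 + 2 Y^{2}$)
$- L{\left(c{\left(12,-9 \right)} \right)} = - (397 + 2 \left(\left(3 - 9 + 12\right)^{2}\right)^{2}) = - (397 + 2 \left(6^{2}\right)^{2}) = - (397 + 2 \cdot 36^{2}) = - (397 + 2 \cdot 1296) = - (397 + 2592) = \left(-1\right) 2989 = -2989$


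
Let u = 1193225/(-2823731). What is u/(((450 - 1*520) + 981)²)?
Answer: -1193225/2343473655251 ≈ -5.0917e-7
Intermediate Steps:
u = -1193225/2823731 (u = 1193225*(-1/2823731) = -1193225/2823731 ≈ -0.42257)
u/(((450 - 1*520) + 981)²) = -1193225/(2823731*((450 - 1*520) + 981)²) = -1193225/(2823731*((450 - 520) + 981)²) = -1193225/(2823731*(-70 + 981)²) = -1193225/(2823731*(911²)) = -1193225/2823731/829921 = -1193225/2823731*1/829921 = -1193225/2343473655251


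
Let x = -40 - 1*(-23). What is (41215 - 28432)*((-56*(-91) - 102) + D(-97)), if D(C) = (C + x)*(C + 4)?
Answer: 199363668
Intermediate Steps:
x = -17 (x = -40 + 23 = -17)
D(C) = (-17 + C)*(4 + C) (D(C) = (C - 17)*(C + 4) = (-17 + C)*(4 + C))
(41215 - 28432)*((-56*(-91) - 102) + D(-97)) = (41215 - 28432)*((-56*(-91) - 102) + (-68 + (-97)² - 13*(-97))) = 12783*((5096 - 102) + (-68 + 9409 + 1261)) = 12783*(4994 + 10602) = 12783*15596 = 199363668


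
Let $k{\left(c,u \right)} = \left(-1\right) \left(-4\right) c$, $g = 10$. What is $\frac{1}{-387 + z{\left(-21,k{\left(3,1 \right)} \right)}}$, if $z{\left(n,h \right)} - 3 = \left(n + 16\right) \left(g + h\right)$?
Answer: $- \frac{1}{494} \approx -0.0020243$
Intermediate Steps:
$k{\left(c,u \right)} = 4 c$
$z{\left(n,h \right)} = 3 + \left(10 + h\right) \left(16 + n\right)$ ($z{\left(n,h \right)} = 3 + \left(n + 16\right) \left(10 + h\right) = 3 + \left(16 + n\right) \left(10 + h\right) = 3 + \left(10 + h\right) \left(16 + n\right)$)
$\frac{1}{-387 + z{\left(-21,k{\left(3,1 \right)} \right)}} = \frac{1}{-387 + \left(163 + 10 \left(-21\right) + 16 \cdot 4 \cdot 3 + 4 \cdot 3 \left(-21\right)\right)} = \frac{1}{-387 + \left(163 - 210 + 16 \cdot 12 + 12 \left(-21\right)\right)} = \frac{1}{-387 + \left(163 - 210 + 192 - 252\right)} = \frac{1}{-387 - 107} = \frac{1}{-494} = - \frac{1}{494}$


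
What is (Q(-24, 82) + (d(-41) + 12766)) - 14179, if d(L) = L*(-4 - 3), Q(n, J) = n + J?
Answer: -1068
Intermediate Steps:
Q(n, J) = J + n
d(L) = -7*L (d(L) = L*(-7) = -7*L)
(Q(-24, 82) + (d(-41) + 12766)) - 14179 = ((82 - 24) + (-7*(-41) + 12766)) - 14179 = (58 + (287 + 12766)) - 14179 = (58 + 13053) - 14179 = 13111 - 14179 = -1068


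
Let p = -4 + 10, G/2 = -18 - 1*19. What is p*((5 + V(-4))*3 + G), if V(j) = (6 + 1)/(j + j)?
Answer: -1479/4 ≈ -369.75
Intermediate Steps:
V(j) = 7/(2*j) (V(j) = 7/((2*j)) = 7*(1/(2*j)) = 7/(2*j))
G = -74 (G = 2*(-18 - 1*19) = 2*(-18 - 19) = 2*(-37) = -74)
p = 6
p*((5 + V(-4))*3 + G) = 6*((5 + (7/2)/(-4))*3 - 74) = 6*((5 + (7/2)*(-¼))*3 - 74) = 6*((5 - 7/8)*3 - 74) = 6*((33/8)*3 - 74) = 6*(99/8 - 74) = 6*(-493/8) = -1479/4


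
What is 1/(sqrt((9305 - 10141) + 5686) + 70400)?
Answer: 1408/99123103 - sqrt(194)/991231030 ≈ 1.4191e-5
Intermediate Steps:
1/(sqrt((9305 - 10141) + 5686) + 70400) = 1/(sqrt(-836 + 5686) + 70400) = 1/(sqrt(4850) + 70400) = 1/(5*sqrt(194) + 70400) = 1/(70400 + 5*sqrt(194))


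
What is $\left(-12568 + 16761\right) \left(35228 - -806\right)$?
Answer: $151090562$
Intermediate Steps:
$\left(-12568 + 16761\right) \left(35228 - -806\right) = 4193 \left(35228 + 806\right) = 4193 \cdot 36034 = 151090562$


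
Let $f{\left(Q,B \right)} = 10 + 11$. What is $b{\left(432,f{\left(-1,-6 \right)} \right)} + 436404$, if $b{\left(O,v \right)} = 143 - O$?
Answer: $436115$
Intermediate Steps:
$f{\left(Q,B \right)} = 21$
$b{\left(432,f{\left(-1,-6 \right)} \right)} + 436404 = \left(143 - 432\right) + 436404 = -289 + 436404 = 436115$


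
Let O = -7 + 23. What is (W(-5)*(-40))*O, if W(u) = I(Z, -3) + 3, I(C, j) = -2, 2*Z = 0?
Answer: -640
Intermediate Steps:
Z = 0 (Z = (1/2)*0 = 0)
O = 16
W(u) = 1 (W(u) = -2 + 3 = 1)
(W(-5)*(-40))*O = (1*(-40))*16 = -40*16 = -640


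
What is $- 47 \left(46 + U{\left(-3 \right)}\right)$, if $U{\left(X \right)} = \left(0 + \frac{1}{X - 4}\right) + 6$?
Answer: $- \frac{17061}{7} \approx -2437.3$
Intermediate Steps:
$U{\left(X \right)} = 6 + \frac{1}{-4 + X}$ ($U{\left(X \right)} = \left(0 + \frac{1}{-4 + X}\right) + 6 = \frac{1}{-4 + X} + 6 = 6 + \frac{1}{-4 + X}$)
$- 47 \left(46 + U{\left(-3 \right)}\right) = - 47 \left(46 + \frac{-23 + 6 \left(-3\right)}{-4 - 3}\right) = - 47 \left(46 + \frac{-23 - 18}{-7}\right) = - 47 \left(46 - - \frac{41}{7}\right) = - 47 \left(46 + \frac{41}{7}\right) = \left(-47\right) \frac{363}{7} = - \frac{17061}{7}$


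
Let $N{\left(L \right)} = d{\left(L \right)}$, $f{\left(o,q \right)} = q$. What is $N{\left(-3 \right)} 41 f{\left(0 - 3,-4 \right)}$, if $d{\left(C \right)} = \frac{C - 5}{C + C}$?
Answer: $- \frac{656}{3} \approx -218.67$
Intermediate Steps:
$d{\left(C \right)} = \frac{-5 + C}{2 C}$
$N{\left(L \right)} = \frac{-5 + L}{2 L}$
$N{\left(-3 \right)} 41 f{\left(0 - 3,-4 \right)} = \frac{-5 - 3}{2 \left(-3\right)} 41 \left(-4\right) = \frac{1}{2} \left(- \frac{1}{3}\right) \left(-8\right) 41 \left(-4\right) = \frac{4}{3} \cdot 41 \left(-4\right) = \frac{164}{3} \left(-4\right) = - \frac{656}{3}$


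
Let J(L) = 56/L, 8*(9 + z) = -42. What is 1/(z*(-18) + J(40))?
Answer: 10/2579 ≈ 0.0038775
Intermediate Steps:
z = -57/4 (z = -9 + (⅛)*(-42) = -9 - 21/4 = -57/4 ≈ -14.250)
1/(z*(-18) + J(40)) = 1/(-57/4*(-18) + 56/40) = 1/(513/2 + 56*(1/40)) = 1/(513/2 + 7/5) = 1/(2579/10) = 10/2579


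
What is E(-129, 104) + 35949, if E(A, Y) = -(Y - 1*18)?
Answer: 35863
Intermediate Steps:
E(A, Y) = 18 - Y (E(A, Y) = -(Y - 18) = -(-18 + Y) = 18 - Y)
E(-129, 104) + 35949 = (18 - 1*104) + 35949 = (18 - 104) + 35949 = -86 + 35949 = 35863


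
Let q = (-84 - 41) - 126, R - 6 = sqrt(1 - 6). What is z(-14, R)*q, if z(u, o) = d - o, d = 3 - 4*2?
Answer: 2761 + 251*I*sqrt(5) ≈ 2761.0 + 561.25*I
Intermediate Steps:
R = 6 + I*sqrt(5) (R = 6 + sqrt(1 - 6) = 6 + sqrt(-5) = 6 + I*sqrt(5) ≈ 6.0 + 2.2361*I)
d = -5 (d = 3 - 8 = -5)
z(u, o) = -5 - o
q = -251 (q = -125 - 126 = -251)
z(-14, R)*q = (-5 - (6 + I*sqrt(5)))*(-251) = (-5 + (-6 - I*sqrt(5)))*(-251) = (-11 - I*sqrt(5))*(-251) = 2761 + 251*I*sqrt(5)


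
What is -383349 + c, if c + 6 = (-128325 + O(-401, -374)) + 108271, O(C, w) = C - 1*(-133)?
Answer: -403677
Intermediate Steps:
O(C, w) = 133 + C (O(C, w) = C + 133 = 133 + C)
c = -20328 (c = -6 + ((-128325 + (133 - 401)) + 108271) = -6 + ((-128325 - 268) + 108271) = -6 + (-128593 + 108271) = -6 - 20322 = -20328)
-383349 + c = -383349 - 20328 = -403677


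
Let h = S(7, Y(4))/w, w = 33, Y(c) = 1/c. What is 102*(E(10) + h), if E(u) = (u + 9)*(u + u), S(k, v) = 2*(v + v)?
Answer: 426394/11 ≈ 38763.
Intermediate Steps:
S(k, v) = 4*v (S(k, v) = 2*(2*v) = 4*v)
E(u) = 2*u*(9 + u) (E(u) = (9 + u)*(2*u) = 2*u*(9 + u))
h = 1/33 (h = (4/4)/33 = (4*(1/4))*(1/33) = 1*(1/33) = 1/33 ≈ 0.030303)
102*(E(10) + h) = 102*(2*10*(9 + 10) + 1/33) = 102*(2*10*19 + 1/33) = 102*(380 + 1/33) = 102*(12541/33) = 426394/11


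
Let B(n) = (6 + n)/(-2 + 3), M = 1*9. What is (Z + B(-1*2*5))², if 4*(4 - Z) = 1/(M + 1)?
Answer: 1/1600 ≈ 0.00062500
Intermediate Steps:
M = 9
B(n) = 6 + n (B(n) = (6 + n)/1 = (6 + n)*1 = 6 + n)
Z = 159/40 (Z = 4 - 1/(4*(9 + 1)) = 4 - ¼/10 = 4 - ¼*⅒ = 4 - 1/40 = 159/40 ≈ 3.9750)
(Z + B(-1*2*5))² = (159/40 + (6 - 1*2*5))² = (159/40 + (6 - 2*5))² = (159/40 + (6 - 10))² = (159/40 - 4)² = (-1/40)² = 1/1600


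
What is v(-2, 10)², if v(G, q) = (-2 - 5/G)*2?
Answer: 1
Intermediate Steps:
v(G, q) = -4 - 10/G
v(-2, 10)² = (-4 - 10/(-2))² = (-4 - 10*(-½))² = (-4 + 5)² = 1² = 1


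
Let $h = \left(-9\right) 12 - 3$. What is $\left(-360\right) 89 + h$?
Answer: $-32151$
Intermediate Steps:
$h = -111$ ($h = -108 - 3 = -111$)
$\left(-360\right) 89 + h = \left(-360\right) 89 - 111 = -32040 - 111 = -32151$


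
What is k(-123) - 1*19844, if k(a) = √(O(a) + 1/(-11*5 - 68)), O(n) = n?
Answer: -19844 + I*√1860990/123 ≈ -19844.0 + 11.091*I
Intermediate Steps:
k(a) = √(-1/123 + a) (k(a) = √(a + 1/(-11*5 - 68)) = √(a + 1/(-55 - 68)) = √(a + 1/(-123)) = √(a - 1/123) = √(-1/123 + a))
k(-123) - 1*19844 = √(-123 + 15129*(-123))/123 - 1*19844 = √(-123 - 1860867)/123 - 19844 = √(-1860990)/123 - 19844 = (I*√1860990)/123 - 19844 = I*√1860990/123 - 19844 = -19844 + I*√1860990/123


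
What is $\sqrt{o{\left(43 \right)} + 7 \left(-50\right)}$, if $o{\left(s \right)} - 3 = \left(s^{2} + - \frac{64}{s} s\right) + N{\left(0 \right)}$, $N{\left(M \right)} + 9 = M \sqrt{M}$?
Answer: $\sqrt{1429} \approx 37.802$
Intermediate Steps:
$N{\left(M \right)} = -9 + M^{\frac{3}{2}}$ ($N{\left(M \right)} = -9 + M \sqrt{M} = -9 + M^{\frac{3}{2}}$)
$o{\left(s \right)} = -70 + s^{2}$ ($o{\left(s \right)} = 3 - \left(9 + 0 - s^{2} - - \frac{64}{s} s\right) = 3 + \left(\left(s^{2} - 64\right) + \left(-9 + 0\right)\right) = 3 + \left(\left(-64 + s^{2}\right) - 9\right) = 3 + \left(-73 + s^{2}\right) = -70 + s^{2}$)
$\sqrt{o{\left(43 \right)} + 7 \left(-50\right)} = \sqrt{\left(-70 + 43^{2}\right) + 7 \left(-50\right)} = \sqrt{\left(-70 + 1849\right) - 350} = \sqrt{1779 - 350} = \sqrt{1429}$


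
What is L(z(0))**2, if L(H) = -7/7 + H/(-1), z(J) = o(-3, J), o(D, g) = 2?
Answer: 9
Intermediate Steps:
z(J) = 2
L(H) = -1 - H (L(H) = -7*1/7 + H*(-1) = -1 - H)
L(z(0))**2 = (-1 - 1*2)**2 = (-1 - 2)**2 = (-3)**2 = 9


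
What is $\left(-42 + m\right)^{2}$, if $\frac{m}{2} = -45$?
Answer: $17424$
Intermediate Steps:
$m = -90$ ($m = 2 \left(-45\right) = -90$)
$\left(-42 + m\right)^{2} = \left(-42 - 90\right)^{2} = \left(-132\right)^{2} = 17424$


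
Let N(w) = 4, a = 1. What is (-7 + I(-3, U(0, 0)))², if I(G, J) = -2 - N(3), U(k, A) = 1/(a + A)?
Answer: 169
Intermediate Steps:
U(k, A) = 1/(1 + A)
I(G, J) = -6 (I(G, J) = -2 - 1*4 = -2 - 4 = -6)
(-7 + I(-3, U(0, 0)))² = (-7 - 6)² = (-13)² = 169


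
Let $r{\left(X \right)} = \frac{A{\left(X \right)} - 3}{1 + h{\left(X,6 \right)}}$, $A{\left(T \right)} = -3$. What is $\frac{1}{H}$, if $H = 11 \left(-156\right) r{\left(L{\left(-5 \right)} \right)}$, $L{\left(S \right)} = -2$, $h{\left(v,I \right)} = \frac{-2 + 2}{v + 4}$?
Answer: $\frac{1}{10296} \approx 9.7125 \cdot 10^{-5}$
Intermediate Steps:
$h{\left(v,I \right)} = 0$ ($h{\left(v,I \right)} = \frac{0}{4 + v} = 0$)
$r{\left(X \right)} = -6$ ($r{\left(X \right)} = \frac{-3 - 3}{1 + 0} = - \frac{6}{1} = \left(-6\right) 1 = -6$)
$H = 10296$ ($H = 11 \left(-156\right) \left(-6\right) = \left(-1716\right) \left(-6\right) = 10296$)
$\frac{1}{H} = \frac{1}{10296}$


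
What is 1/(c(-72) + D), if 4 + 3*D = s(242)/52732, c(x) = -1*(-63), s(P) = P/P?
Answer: 52732/3251807 ≈ 0.016216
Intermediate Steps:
s(P) = 1
c(x) = 63
D = -70309/52732 (D = -4/3 + (1/52732)/3 = -4/3 + (1*(1/52732))/3 = -4/3 + (1/3)*(1/52732) = -4/3 + 1/158196 = -70309/52732 ≈ -1.3333)
1/(c(-72) + D) = 1/(63 - 70309/52732) = 1/(3251807/52732) = 52732/3251807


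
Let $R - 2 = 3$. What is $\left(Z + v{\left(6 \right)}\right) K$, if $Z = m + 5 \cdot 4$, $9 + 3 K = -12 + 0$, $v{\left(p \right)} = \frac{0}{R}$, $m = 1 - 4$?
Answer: $-119$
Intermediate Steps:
$R = 5$ ($R = 2 + 3 = 5$)
$m = -3$
$v{\left(p \right)} = 0$ ($v{\left(p \right)} = \frac{0}{5} = 0 \cdot \frac{1}{5} = 0$)
$K = -7$ ($K = -3 + \frac{-12 + 0}{3} = -3 + \frac{1}{3} \left(-12\right) = -3 - 4 = -7$)
$Z = 17$ ($Z = -3 + 5 \cdot 4 = -3 + 20 = 17$)
$\left(Z + v{\left(6 \right)}\right) K = \left(17 + 0\right) \left(-7\right) = 17 \left(-7\right) = -119$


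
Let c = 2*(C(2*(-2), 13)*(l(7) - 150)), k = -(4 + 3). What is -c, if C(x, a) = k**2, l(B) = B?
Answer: 14014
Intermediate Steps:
k = -7 (k = -1*7 = -7)
C(x, a) = 49 (C(x, a) = (-7)**2 = 49)
c = -14014 (c = 2*(49*(7 - 150)) = 2*(49*(-143)) = 2*(-7007) = -14014)
-c = -1*(-14014) = 14014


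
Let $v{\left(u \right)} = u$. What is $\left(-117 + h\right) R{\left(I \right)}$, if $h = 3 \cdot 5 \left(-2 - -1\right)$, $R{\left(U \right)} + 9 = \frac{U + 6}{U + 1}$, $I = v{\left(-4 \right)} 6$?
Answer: $\frac{24948}{23} \approx 1084.7$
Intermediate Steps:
$I = -24$ ($I = \left(-4\right) 6 = -24$)
$R{\left(U \right)} = -9 + \frac{6 + U}{1 + U}$ ($R{\left(U \right)} = -9 + \frac{U + 6}{U + 1} = -9 + \frac{6 + U}{1 + U}$)
$h = -15$ ($h = 15 \left(-2 + 1\right) = 15 \left(-1\right) = -15$)
$\left(-117 + h\right) R{\left(I \right)} = \left(-117 - 15\right) \frac{-3 - -192}{1 - 24} = - 132 \frac{-3 + 192}{-23} = - 132 \left(\left(- \frac{1}{23}\right) 189\right) = \left(-132\right) \left(- \frac{189}{23}\right) = \frac{24948}{23}$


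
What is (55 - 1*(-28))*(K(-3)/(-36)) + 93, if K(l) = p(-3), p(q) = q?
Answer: 1199/12 ≈ 99.917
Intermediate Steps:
K(l) = -3
(55 - 1*(-28))*(K(-3)/(-36)) + 93 = (55 - 1*(-28))*(-3/(-36)) + 93 = (55 + 28)*(-3*(-1/36)) + 93 = 83*(1/12) + 93 = 83/12 + 93 = 1199/12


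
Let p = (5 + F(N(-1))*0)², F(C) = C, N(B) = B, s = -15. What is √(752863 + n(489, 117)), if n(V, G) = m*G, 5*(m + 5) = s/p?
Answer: √18806599/5 ≈ 867.33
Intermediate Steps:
p = 25 (p = (5 - 1*0)² = (5 + 0)² = 5² = 25)
m = -128/25 (m = -5 + (-15/25)/5 = -5 + (-15*1/25)/5 = -5 + (⅕)*(-⅗) = -5 - 3/25 = -128/25 ≈ -5.1200)
n(V, G) = -128*G/25
√(752863 + n(489, 117)) = √(752863 - 128/25*117) = √(752863 - 14976/25) = √(18806599/25) = √18806599/5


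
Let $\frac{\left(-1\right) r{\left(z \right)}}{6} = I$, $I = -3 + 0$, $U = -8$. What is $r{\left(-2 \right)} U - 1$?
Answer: $-145$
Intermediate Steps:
$I = -3$
$r{\left(z \right)} = 18$ ($r{\left(z \right)} = \left(-6\right) \left(-3\right) = 18$)
$r{\left(-2 \right)} U - 1 = 18 \left(-8\right) - 1 = -144 - 1 = -145$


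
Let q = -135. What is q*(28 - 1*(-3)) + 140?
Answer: -4045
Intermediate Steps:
q*(28 - 1*(-3)) + 140 = -135*(28 - 1*(-3)) + 140 = -135*(28 + 3) + 140 = -135*31 + 140 = -4185 + 140 = -4045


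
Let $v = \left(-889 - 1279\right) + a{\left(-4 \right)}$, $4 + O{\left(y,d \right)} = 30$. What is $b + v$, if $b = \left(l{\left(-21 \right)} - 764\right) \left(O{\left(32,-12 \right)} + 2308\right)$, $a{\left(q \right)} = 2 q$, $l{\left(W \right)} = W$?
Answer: $-1834366$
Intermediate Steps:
$O{\left(y,d \right)} = 26$ ($O{\left(y,d \right)} = -4 + 30 = 26$)
$v = -2176$ ($v = \left(-889 - 1279\right) + 2 \left(-4\right) = -2168 - 8 = -2176$)
$b = -1832190$ ($b = \left(-21 - 764\right) \left(26 + 2308\right) = \left(-785\right) 2334 = -1832190$)
$b + v = -1832190 - 2176 = -1834366$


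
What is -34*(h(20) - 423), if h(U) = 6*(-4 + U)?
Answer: 11118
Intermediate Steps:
h(U) = -24 + 6*U
-34*(h(20) - 423) = -34*((-24 + 6*20) - 423) = -34*((-24 + 120) - 423) = -34*(96 - 423) = -34*(-327) = 11118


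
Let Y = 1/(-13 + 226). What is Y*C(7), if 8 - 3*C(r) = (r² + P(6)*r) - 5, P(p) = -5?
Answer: -1/639 ≈ -0.0015649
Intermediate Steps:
C(r) = 13/3 - r²/3 + 5*r/3 (C(r) = 8/3 - ((r² - 5*r) - 5)/3 = 8/3 - (-5 + r² - 5*r)/3 = 8/3 + (5/3 - r²/3 + 5*r/3) = 13/3 - r²/3 + 5*r/3)
Y = 1/213 ≈ 0.0046948
Y*C(7) = (13/3 - ⅓*7² + (5/3)*7)/213 = (13/3 - ⅓*49 + 35/3)/213 = (13/3 - 49/3 + 35/3)/213 = (1/213)*(-⅓) = -1/639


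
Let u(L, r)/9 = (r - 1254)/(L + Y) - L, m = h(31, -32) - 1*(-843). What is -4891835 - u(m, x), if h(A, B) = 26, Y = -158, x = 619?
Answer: -385836471/79 ≈ -4.8840e+6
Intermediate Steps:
m = 869 (m = 26 - 1*(-843) = 26 + 843 = 869)
u(L, r) = -9*L + 9*(-1254 + r)/(-158 + L) (u(L, r) = 9*((r - 1254)/(L - 158) - L) = 9*((-1254 + r)/(-158 + L) - L) = 9*(-L + (-1254 + r)/(-158 + L)) = -9*L + 9*(-1254 + r)/(-158 + L))
-4891835 - u(m, x) = -4891835 - 9*(-1254 + 619 - 1*869² + 158*869)/(-158 + 869) = -4891835 - 9*(-1254 + 619 - 1*755161 + 137302)/711 = -4891835 - 9*(-1254 + 619 - 755161 + 137302)/711 = -4891835 - 9*(-618494)/711 = -4891835 - 1*(-618494/79) = -4891835 + 618494/79 = -385836471/79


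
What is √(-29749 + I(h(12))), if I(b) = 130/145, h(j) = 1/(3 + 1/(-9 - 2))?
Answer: 3*I*√2779795/29 ≈ 172.48*I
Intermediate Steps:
h(j) = 11/32 (h(j) = 1/(3 + 1/(-11)) = 1/(3 - 1/11) = 1/(32/11) = 11/32)
I(b) = 26/29 (I(b) = 130*(1/145) = 26/29)
√(-29749 + I(h(12))) = √(-29749 + 26/29) = √(-862695/29) = 3*I*√2779795/29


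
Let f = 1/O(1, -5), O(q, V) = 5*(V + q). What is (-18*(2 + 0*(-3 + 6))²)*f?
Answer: 18/5 ≈ 3.6000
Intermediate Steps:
O(q, V) = 5*V + 5*q
f = -1/20 (f = 1/(5*(-5) + 5*1) = 1/(-25 + 5) = 1/(-20) = -1/20 ≈ -0.050000)
(-18*(2 + 0*(-3 + 6))²)*f = -18*(2 + 0*(-3 + 6))²*(-1/20) = -18*(2 + 0*3)²*(-1/20) = -18*(2 + 0)²*(-1/20) = -18*2²*(-1/20) = -18*4*(-1/20) = -72*(-1/20) = 18/5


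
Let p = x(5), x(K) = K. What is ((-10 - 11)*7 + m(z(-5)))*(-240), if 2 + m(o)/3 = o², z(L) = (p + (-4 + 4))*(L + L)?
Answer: -1763280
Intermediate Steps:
p = 5
z(L) = 10*L (z(L) = (5 + (-4 + 4))*(L + L) = (5 + 0)*(2*L) = 5*(2*L) = 10*L)
m(o) = -6 + 3*o²
((-10 - 11)*7 + m(z(-5)))*(-240) = ((-10 - 11)*7 + (-6 + 3*(10*(-5))²))*(-240) = (-21*7 + (-6 + 3*(-50)²))*(-240) = (-147 + (-6 + 3*2500))*(-240) = (-147 + (-6 + 7500))*(-240) = (-147 + 7494)*(-240) = 7347*(-240) = -1763280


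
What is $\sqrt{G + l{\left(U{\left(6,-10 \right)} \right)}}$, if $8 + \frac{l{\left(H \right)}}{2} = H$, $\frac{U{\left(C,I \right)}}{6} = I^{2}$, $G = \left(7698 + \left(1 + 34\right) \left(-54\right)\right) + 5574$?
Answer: $\sqrt{12566} \approx 112.1$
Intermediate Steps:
$G = 11382$ ($G = \left(7698 + 35 \left(-54\right)\right) + 5574 = \left(7698 - 1890\right) + 5574 = 5808 + 5574 = 11382$)
$U{\left(C,I \right)} = 6 I^{2}$
$l{\left(H \right)} = -16 + 2 H$
$\sqrt{G + l{\left(U{\left(6,-10 \right)} \right)}} = \sqrt{11382 - \left(16 - 2 \cdot 6 \left(-10\right)^{2}\right)} = \sqrt{11382 - \left(16 - 2 \cdot 6 \cdot 100\right)} = \sqrt{11382 + \left(-16 + 2 \cdot 600\right)} = \sqrt{11382 + \left(-16 + 1200\right)} = \sqrt{11382 + 1184} = \sqrt{12566}$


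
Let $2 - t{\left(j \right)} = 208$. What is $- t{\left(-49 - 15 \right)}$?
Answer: $206$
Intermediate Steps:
$t{\left(j \right)} = -206$ ($t{\left(j \right)} = 2 - 208 = -206$)
$- t{\left(-49 - 15 \right)} = \left(-1\right) \left(-206\right) = 206$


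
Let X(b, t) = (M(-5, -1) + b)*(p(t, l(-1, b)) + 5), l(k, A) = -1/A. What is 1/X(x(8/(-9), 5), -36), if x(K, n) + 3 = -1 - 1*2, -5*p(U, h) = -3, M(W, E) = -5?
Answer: -5/308 ≈ -0.016234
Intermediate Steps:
p(U, h) = 3/5 (p(U, h) = -1/5*(-3) = 3/5)
x(K, n) = -6 (x(K, n) = -3 + (-1 - 1*2) = -3 + (-1 - 2) = -3 - 3 = -6)
X(b, t) = -28 + 28*b/5 (X(b, t) = (-5 + b)*(3/5 + 5) = (-5 + b)*(28/5) = -28 + 28*b/5)
1/X(x(8/(-9), 5), -36) = 1/(-28 + (28/5)*(-6)) = 1/(-28 - 168/5) = 1/(-308/5) = -5/308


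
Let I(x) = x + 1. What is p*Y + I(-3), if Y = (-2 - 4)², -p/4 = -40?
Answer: 5758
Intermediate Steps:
I(x) = 1 + x
p = 160 (p = -4*(-40) = 160)
Y = 36 (Y = (-6)² = 36)
p*Y + I(-3) = 160*36 + (1 - 3) = 5760 - 2 = 5758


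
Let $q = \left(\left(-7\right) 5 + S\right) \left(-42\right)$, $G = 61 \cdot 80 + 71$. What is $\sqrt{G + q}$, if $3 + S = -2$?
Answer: $\sqrt{6631} \approx 81.431$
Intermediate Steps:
$S = -5$ ($S = -3 - 2 = -5$)
$G = 4951$ ($G = 4880 + 71 = 4951$)
$q = 1680$ ($q = \left(\left(-7\right) 5 - 5\right) \left(-42\right) = \left(-35 - 5\right) \left(-42\right) = \left(-40\right) \left(-42\right) = 1680$)
$\sqrt{G + q} = \sqrt{4951 + 1680} = \sqrt{6631}$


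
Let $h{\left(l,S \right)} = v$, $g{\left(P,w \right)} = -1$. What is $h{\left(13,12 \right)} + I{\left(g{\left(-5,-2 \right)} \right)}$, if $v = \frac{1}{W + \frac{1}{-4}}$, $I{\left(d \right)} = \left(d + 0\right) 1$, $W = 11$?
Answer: $- \frac{39}{43} \approx -0.90698$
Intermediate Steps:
$I{\left(d \right)} = d$ ($I{\left(d \right)} = d 1 = d$)
$v = \frac{4}{43}$ ($v = \frac{1}{11 + \frac{1}{-4}} = \frac{1}{11 - \frac{1}{4}} = \frac{1}{\frac{43}{4}} = \frac{4}{43} \approx 0.093023$)
$h{\left(l,S \right)} = \frac{4}{43}$
$h{\left(13,12 \right)} + I{\left(g{\left(-5,-2 \right)} \right)} = \frac{4}{43} - 1 = - \frac{39}{43}$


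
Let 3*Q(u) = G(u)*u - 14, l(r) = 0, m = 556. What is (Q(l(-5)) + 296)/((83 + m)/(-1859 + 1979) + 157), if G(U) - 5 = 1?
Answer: 34960/19479 ≈ 1.7948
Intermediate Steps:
G(U) = 6 (G(U) = 5 + 1 = 6)
Q(u) = -14/3 + 2*u (Q(u) = (6*u - 14)/3 = (-14 + 6*u)/3 = -14/3 + 2*u)
(Q(l(-5)) + 296)/((83 + m)/(-1859 + 1979) + 157) = ((-14/3 + 2*0) + 296)/((83 + 556)/(-1859 + 1979) + 157) = ((-14/3 + 0) + 296)/(639/120 + 157) = (-14/3 + 296)/(639*(1/120) + 157) = 874/(3*(213/40 + 157)) = 874/(3*(6493/40)) = (874/3)*(40/6493) = 34960/19479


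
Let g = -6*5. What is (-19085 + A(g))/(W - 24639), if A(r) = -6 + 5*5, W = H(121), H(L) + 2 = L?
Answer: 9533/12260 ≈ 0.77757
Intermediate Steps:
H(L) = -2 + L
W = 119 (W = -2 + 121 = 119)
g = -30
A(r) = 19 (A(r) = -6 + 25 = 19)
(-19085 + A(g))/(W - 24639) = (-19085 + 19)/(119 - 24639) = -19066/(-24520) = -19066*(-1/24520) = 9533/12260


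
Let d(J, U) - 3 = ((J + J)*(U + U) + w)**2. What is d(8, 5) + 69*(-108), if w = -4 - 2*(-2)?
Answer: 18151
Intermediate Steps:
w = 0 (w = -4 + 4 = 0)
d(J, U) = 3 + 16*J**2*U**2 (d(J, U) = 3 + ((J + J)*(U + U) + 0)**2 = 3 + ((2*J)*(2*U) + 0)**2 = 3 + (4*J*U + 0)**2 = 3 + (4*J*U)**2 = 3 + 16*J**2*U**2)
d(8, 5) + 69*(-108) = (3 + 16*8**2*5**2) + 69*(-108) = (3 + 16*64*25) - 7452 = (3 + 25600) - 7452 = 25603 - 7452 = 18151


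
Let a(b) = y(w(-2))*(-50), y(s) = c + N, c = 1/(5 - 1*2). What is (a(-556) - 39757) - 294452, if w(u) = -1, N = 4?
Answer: -1003277/3 ≈ -3.3443e+5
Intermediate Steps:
c = ⅓ (c = 1/(5 - 2) = 1/3 = ⅓ ≈ 0.33333)
y(s) = 13/3 (y(s) = ⅓ + 4 = 13/3)
a(b) = -650/3 (a(b) = (13/3)*(-50) = -650/3)
(a(-556) - 39757) - 294452 = (-650/3 - 39757) - 294452 = -119921/3 - 294452 = -1003277/3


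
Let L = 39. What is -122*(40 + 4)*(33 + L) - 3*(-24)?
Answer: -386424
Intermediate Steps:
-122*(40 + 4)*(33 + L) - 3*(-24) = -122*(40 + 4)*(33 + 39) - 3*(-24) = -5368*72 + 72 = -122*3168 + 72 = -386496 + 72 = -386424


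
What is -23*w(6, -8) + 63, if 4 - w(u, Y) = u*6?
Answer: 799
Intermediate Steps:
w(u, Y) = 4 - 6*u (w(u, Y) = 4 - u*6 = 4 - 6*u)
-23*w(6, -8) + 63 = -23*(4 - 6*6) + 63 = -23*(4 - 36) + 63 = -23*(-32) + 63 = 736 + 63 = 799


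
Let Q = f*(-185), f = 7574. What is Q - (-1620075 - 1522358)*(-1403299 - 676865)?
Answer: -6536777400202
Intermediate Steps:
Q = -1401190 (Q = 7574*(-185) = -1401190)
Q - (-1620075 - 1522358)*(-1403299 - 676865) = -1401190 - (-1620075 - 1522358)*(-1403299 - 676865) = -1401190 - (-3142433)*(-2080164) = -1401190 - 1*6536775999012 = -1401190 - 6536775999012 = -6536777400202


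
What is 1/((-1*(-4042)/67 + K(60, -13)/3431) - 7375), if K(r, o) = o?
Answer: -229877/1681475644 ≈ -0.00013671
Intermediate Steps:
1/((-1*(-4042)/67 + K(60, -13)/3431) - 7375) = 1/((-1*(-4042)/67 - 13/3431) - 7375) = 1/((4042*(1/67) - 13*1/3431) - 7375) = 1/((4042/67 - 13/3431) - 7375) = 1/(13867231/229877 - 7375) = 1/(-1681475644/229877) = -229877/1681475644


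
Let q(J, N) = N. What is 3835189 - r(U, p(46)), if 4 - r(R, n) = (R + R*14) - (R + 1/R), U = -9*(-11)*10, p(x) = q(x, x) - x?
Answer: 3810554549/990 ≈ 3.8490e+6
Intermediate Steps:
p(x) = 0 (p(x) = x - x = 0)
U = 990 (U = 99*10 = 990)
r(R, n) = 4 + 1/R - 14*R (r(R, n) = 4 - ((R + R*14) - (R + 1/R)) = 4 - ((R + 14*R) + (-R - 1/R)) = 4 - (15*R + (-R - 1/R)) = 4 - (-1/R + 14*R) = 4 + (1/R - 14*R) = 4 + 1/R - 14*R)
3835189 - r(U, p(46)) = 3835189 - (4 + 1/990 - 14*990) = 3835189 - (4 + 1/990 - 13860) = 3835189 - 1*(-13717439/990) = 3835189 + 13717439/990 = 3810554549/990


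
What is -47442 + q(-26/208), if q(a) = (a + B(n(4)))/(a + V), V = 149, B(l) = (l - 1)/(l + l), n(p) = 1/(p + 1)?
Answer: -56503439/1191 ≈ -47442.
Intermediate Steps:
n(p) = 1/(1 + p)
B(l) = (-1 + l)/(2*l) (B(l) = (-1 + l)/((2*l)) = (-1 + l)*(1/(2*l)) = (-1 + l)/(2*l))
q(a) = (-2 + a)/(149 + a) (q(a) = (a + (-1 + 1/(1 + 4))/(2*(1/(1 + 4))))/(a + 149) = (a + (-1 + 1/5)/(2*(1/5)))/(149 + a) = (a + (1/2)*5*(-4/5))/(149 + a) = (a - 2)/(149 + a) = (-2 + a)/(149 + a))
-47442 + q(-26/208) = -47442 + (-2 - 26/208)/(149 - 26/208) = -47442 + (-2 - 26*1/208)/(149 - 26*1/208) = -47442 + (-2 - 1/8)/(149 - 1/8) = -47442 - 17/8/(1191/8) = -47442 + (8/1191)*(-17/8) = -47442 - 17/1191 = -56503439/1191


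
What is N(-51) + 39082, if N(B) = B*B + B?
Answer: 41632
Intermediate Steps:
N(B) = B + B**2 (N(B) = B**2 + B = B + B**2)
N(-51) + 39082 = -51*(1 - 51) + 39082 = -51*(-50) + 39082 = 2550 + 39082 = 41632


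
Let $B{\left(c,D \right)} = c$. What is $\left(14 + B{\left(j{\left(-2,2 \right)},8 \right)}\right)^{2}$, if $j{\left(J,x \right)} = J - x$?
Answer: $100$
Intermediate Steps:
$\left(14 + B{\left(j{\left(-2,2 \right)},8 \right)}\right)^{2} = \left(14 - 4\right)^{2} = 10^{2} = 100$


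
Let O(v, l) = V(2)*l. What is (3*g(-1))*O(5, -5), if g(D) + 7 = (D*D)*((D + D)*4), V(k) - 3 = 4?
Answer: 1575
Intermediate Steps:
V(k) = 7 (V(k) = 3 + 4 = 7)
O(v, l) = 7*l
g(D) = -7 + 8*D³ (g(D) = -7 + (D*D)*((D + D)*4) = -7 + D²*((2*D)*4) = -7 + D²*(8*D) = -7 + 8*D³)
(3*g(-1))*O(5, -5) = (3*(-7 + 8*(-1)³))*(7*(-5)) = (3*(-7 + 8*(-1)))*(-35) = (3*(-7 - 8))*(-35) = (3*(-15))*(-35) = -45*(-35) = 1575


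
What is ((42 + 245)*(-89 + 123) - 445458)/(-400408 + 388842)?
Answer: 217850/5783 ≈ 37.671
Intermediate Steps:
((42 + 245)*(-89 + 123) - 445458)/(-400408 + 388842) = (287*34 - 445458)/(-11566) = (9758 - 445458)*(-1/11566) = -435700*(-1/11566) = 217850/5783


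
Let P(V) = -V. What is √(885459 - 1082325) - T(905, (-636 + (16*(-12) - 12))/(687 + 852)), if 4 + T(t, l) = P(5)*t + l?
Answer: 2323657/513 + 3*I*√21874 ≈ 4529.5 + 443.7*I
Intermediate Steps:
T(t, l) = -4 + l - 5*t (T(t, l) = -4 + ((-1*5)*t + l) = -4 + (-5*t + l) = -4 + (l - 5*t) = -4 + l - 5*t)
√(885459 - 1082325) - T(905, (-636 + (16*(-12) - 12))/(687 + 852)) = √(885459 - 1082325) - (-4 + (-636 + (16*(-12) - 12))/(687 + 852) - 5*905) = √(-196866) - (-4 + (-636 + (-192 - 12))/1539 - 4525) = 3*I*√21874 - (-4 + (-636 - 204)*(1/1539) - 4525) = 3*I*√21874 - (-4 - 840*1/1539 - 4525) = 3*I*√21874 - (-4 - 280/513 - 4525) = 3*I*√21874 - 1*(-2323657/513) = 3*I*√21874 + 2323657/513 = 2323657/513 + 3*I*√21874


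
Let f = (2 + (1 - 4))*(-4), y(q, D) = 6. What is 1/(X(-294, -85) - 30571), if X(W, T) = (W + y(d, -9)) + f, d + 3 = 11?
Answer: -1/30855 ≈ -3.2410e-5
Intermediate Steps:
d = 8 (d = -3 + 11 = 8)
f = 4 (f = (2 - 3)*(-4) = -1*(-4) = 4)
X(W, T) = 10 + W (X(W, T) = (W + 6) + 4 = (6 + W) + 4 = 10 + W)
1/(X(-294, -85) - 30571) = 1/((10 - 294) - 30571) = 1/(-284 - 30571) = 1/(-30855) = -1/30855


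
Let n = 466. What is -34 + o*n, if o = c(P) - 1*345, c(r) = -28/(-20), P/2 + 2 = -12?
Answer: -800758/5 ≈ -1.6015e+5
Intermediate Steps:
P = -28 (P = -4 + 2*(-12) = -4 - 24 = -28)
c(r) = 7/5 (c(r) = -28*(-1/20) = 7/5)
o = -1718/5 (o = 7/5 - 1*345 = 7/5 - 345 = -1718/5 ≈ -343.60)
-34 + o*n = -34 - 1718/5*466 = -34 - 800588/5 = -800758/5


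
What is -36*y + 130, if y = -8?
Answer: 418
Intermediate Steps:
-36*y + 130 = -36*(-8) + 130 = 288 + 130 = 418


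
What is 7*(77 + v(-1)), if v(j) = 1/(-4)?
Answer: 2149/4 ≈ 537.25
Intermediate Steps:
v(j) = -1/4
7*(77 + v(-1)) = 7*(77 - 1/4) = 7*(307/4) = 2149/4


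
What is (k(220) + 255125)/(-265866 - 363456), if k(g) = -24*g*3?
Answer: -239285/629322 ≈ -0.38023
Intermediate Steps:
k(g) = -72*g
(k(220) + 255125)/(-265866 - 363456) = (-72*220 + 255125)/(-265866 - 363456) = (-15840 + 255125)/(-629322) = 239285*(-1/629322) = -239285/629322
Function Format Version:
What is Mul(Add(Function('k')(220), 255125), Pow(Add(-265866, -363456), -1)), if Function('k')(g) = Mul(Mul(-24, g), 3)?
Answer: Rational(-239285, 629322) ≈ -0.38023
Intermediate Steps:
Function('k')(g) = Mul(-72, g)
Mul(Add(Function('k')(220), 255125), Pow(Add(-265866, -363456), -1)) = Mul(Add(Mul(-72, 220), 255125), Pow(Add(-265866, -363456), -1)) = Mul(Add(-15840, 255125), Pow(-629322, -1)) = Mul(239285, Rational(-1, 629322)) = Rational(-239285, 629322)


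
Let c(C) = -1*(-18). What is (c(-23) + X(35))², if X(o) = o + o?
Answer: 7744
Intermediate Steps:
c(C) = 18
X(o) = 2*o
(c(-23) + X(35))² = (18 + 2*35)² = (18 + 70)² = 88² = 7744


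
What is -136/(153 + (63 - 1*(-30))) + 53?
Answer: 6451/123 ≈ 52.447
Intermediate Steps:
-136/(153 + (63 - 1*(-30))) + 53 = -136/(153 + (63 + 30)) + 53 = -136/(153 + 93) + 53 = -136/246 + 53 = (1/246)*(-136) + 53 = -68/123 + 53 = 6451/123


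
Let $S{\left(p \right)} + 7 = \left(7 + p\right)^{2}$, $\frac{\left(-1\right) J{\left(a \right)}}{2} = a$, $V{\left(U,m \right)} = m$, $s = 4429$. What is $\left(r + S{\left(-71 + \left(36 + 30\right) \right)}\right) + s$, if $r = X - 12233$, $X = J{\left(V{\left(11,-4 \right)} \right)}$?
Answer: $-7799$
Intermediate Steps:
$J{\left(a \right)} = - 2 a$
$X = 8$ ($X = \left(-2\right) \left(-4\right) = 8$)
$S{\left(p \right)} = -7 + \left(7 + p\right)^{2}$
$r = -12225$ ($r = 8 - 12233 = -12225$)
$\left(r + S{\left(-71 + \left(36 + 30\right) \right)}\right) + s = \left(-12225 - \left(7 - \left(7 + \left(-71 + \left(36 + 30\right)\right)\right)^{2}\right)\right) + 4429 = \left(-12225 - \left(7 - \left(7 + \left(-71 + 66\right)\right)^{2}\right)\right) + 4429 = \left(-12225 - \left(7 - \left(7 - 5\right)^{2}\right)\right) + 4429 = \left(-12225 - \left(7 - 2^{2}\right)\right) + 4429 = \left(-12225 + \left(-7 + 4\right)\right) + 4429 = \left(-12225 - 3\right) + 4429 = -12228 + 4429 = -7799$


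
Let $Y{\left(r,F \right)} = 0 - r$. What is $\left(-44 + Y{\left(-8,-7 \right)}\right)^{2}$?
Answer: $1296$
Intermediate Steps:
$Y{\left(r,F \right)} = - r$
$\left(-44 + Y{\left(-8,-7 \right)}\right)^{2} = \left(-44 - -8\right)^{2} = \left(-44 + 8\right)^{2} = \left(-36\right)^{2} = 1296$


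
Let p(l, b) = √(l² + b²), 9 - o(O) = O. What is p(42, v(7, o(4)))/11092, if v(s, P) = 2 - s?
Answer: √1789/11092 ≈ 0.0038133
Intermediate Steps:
o(O) = 9 - O
p(l, b) = √(b² + l²)
p(42, v(7, o(4)))/11092 = √((2 - 1*7)² + 42²)/11092 = √((2 - 7)² + 1764)*(1/11092) = √((-5)² + 1764)*(1/11092) = √(25 + 1764)*(1/11092) = √1789*(1/11092) = √1789/11092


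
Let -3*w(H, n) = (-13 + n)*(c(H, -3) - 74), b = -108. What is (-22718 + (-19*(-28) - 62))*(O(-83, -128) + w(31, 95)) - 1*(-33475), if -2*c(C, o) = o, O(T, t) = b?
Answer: -41651861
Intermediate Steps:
O(T, t) = -108
c(C, o) = -o/2
w(H, n) = -1885/6 + 145*n/6 (w(H, n) = -(-13 + n)*(-½*(-3) - 74)/3 = -(-13 + n)*(3/2 - 74)/3 = -(-13 + n)*(-145)/(3*2) = -(1885/2 - 145*n/2)/3 = -1885/6 + 145*n/6)
(-22718 + (-19*(-28) - 62))*(O(-83, -128) + w(31, 95)) - 1*(-33475) = (-22718 + (-19*(-28) - 62))*(-108 + (-1885/6 + (145/6)*95)) - 1*(-33475) = (-22718 + (532 - 62))*(-108 + (-1885/6 + 13775/6)) + 33475 = (-22718 + 470)*(-108 + 5945/3) + 33475 = -22248*5621/3 + 33475 = -41685336 + 33475 = -41651861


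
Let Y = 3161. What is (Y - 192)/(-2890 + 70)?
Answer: -2969/2820 ≈ -1.0528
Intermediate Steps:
(Y - 192)/(-2890 + 70) = (3161 - 192)/(-2890 + 70) = 2969/(-2820) = 2969*(-1/2820) = -2969/2820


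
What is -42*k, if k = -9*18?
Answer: 6804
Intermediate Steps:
k = -162
-42*k = -42*(-162) = 6804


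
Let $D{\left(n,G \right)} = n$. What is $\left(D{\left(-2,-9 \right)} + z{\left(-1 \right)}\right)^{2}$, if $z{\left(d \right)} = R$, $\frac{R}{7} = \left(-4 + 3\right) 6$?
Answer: $1936$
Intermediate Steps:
$R = -42$ ($R = 7 \left(-4 + 3\right) 6 = 7 \left(\left(-1\right) 6\right) = 7 \left(-6\right) = -42$)
$z{\left(d \right)} = -42$
$\left(D{\left(-2,-9 \right)} + z{\left(-1 \right)}\right)^{2} = \left(-2 - 42\right)^{2} = \left(-44\right)^{2} = 1936$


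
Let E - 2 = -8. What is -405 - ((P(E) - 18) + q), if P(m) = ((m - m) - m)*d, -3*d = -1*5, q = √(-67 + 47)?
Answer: -397 - 2*I*√5 ≈ -397.0 - 4.4721*I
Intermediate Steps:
E = -6 (E = 2 - 8 = -6)
q = 2*I*√5 (q = √(-20) = 2*I*√5 ≈ 4.4721*I)
d = 5/3 (d = -(-1)*5/3 = -⅓*(-5) = 5/3 ≈ 1.6667)
P(m) = -5*m/3 (P(m) = ((m - m) - m)*(5/3) = (0 - m)*(5/3) = -m*(5/3) = -5*m/3)
-405 - ((P(E) - 18) + q) = -405 - ((-5/3*(-6) - 18) + 2*I*√5) = -405 - ((10 - 18) + 2*I*√5) = -405 - (-8 + 2*I*√5) = -405 + (8 - 2*I*√5) = -397 - 2*I*√5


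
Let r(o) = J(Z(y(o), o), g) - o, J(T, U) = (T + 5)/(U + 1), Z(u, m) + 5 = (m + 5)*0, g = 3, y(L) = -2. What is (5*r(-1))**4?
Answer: 625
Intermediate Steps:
Z(u, m) = -5 (Z(u, m) = -5 + (m + 5)*0 = -5 + (5 + m)*0 = -5 + 0 = -5)
J(T, U) = (5 + T)/(1 + U)
r(o) = -o (r(o) = (5 - 5)/(1 + 3) - o = 0/4 - o = (1/4)*0 - o = 0 - o = -o)
(5*r(-1))**4 = (5*(-1*(-1)))**4 = (5*1)**4 = 5**4 = 625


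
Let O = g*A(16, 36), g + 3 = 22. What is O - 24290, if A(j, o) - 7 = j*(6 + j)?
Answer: -17469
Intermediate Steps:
A(j, o) = 7 + j*(6 + j)
g = 19 (g = -3 + 22 = 19)
O = 6821 (O = 19*(7 + 16**2 + 6*16) = 19*(7 + 256 + 96) = 19*359 = 6821)
O - 24290 = 6821 - 24290 = -17469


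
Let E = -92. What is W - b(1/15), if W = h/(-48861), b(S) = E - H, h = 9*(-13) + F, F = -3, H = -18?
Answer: 1205278/16287 ≈ 74.002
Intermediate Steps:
h = -120 (h = 9*(-13) - 3 = -117 - 3 = -120)
b(S) = -74 (b(S) = -92 - 1*(-18) = -92 + 18 = -74)
W = 40/16287 (W = -120/(-48861) = -120*(-1/48861) = 40/16287 ≈ 0.0024559)
W - b(1/15) = 40/16287 - 1*(-74) = 40/16287 + 74 = 1205278/16287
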